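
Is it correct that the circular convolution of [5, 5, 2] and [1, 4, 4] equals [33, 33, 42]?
Recompute circular convolution of [5, 5, 2] and [1, 4, 4]: y[0] = 5×1 + 5×4 + 2×4 = 33; y[1] = 5×4 + 5×1 + 2×4 = 33; y[2] = 5×4 + 5×4 + 2×1 = 42 → [33, 33, 42]. Given [33, 33, 42] matches, so answer: Yes

Yes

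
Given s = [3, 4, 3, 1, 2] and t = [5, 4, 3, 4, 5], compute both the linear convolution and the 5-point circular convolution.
Linear: y_lin[0] = 3×5 = 15; y_lin[1] = 3×4 + 4×5 = 32; y_lin[2] = 3×3 + 4×4 + 3×5 = 40; y_lin[3] = 3×4 + 4×3 + 3×4 + 1×5 = 41; y_lin[4] = 3×5 + 4×4 + 3×3 + 1×4 + 2×5 = 54; y_lin[5] = 4×5 + 3×4 + 1×3 + 2×4 = 43; y_lin[6] = 3×5 + 1×4 + 2×3 = 25; y_lin[7] = 1×5 + 2×4 = 13; y_lin[8] = 2×5 = 10 → [15, 32, 40, 41, 54, 43, 25, 13, 10]. Circular (length 5): y[0] = 3×5 + 4×5 + 3×4 + 1×3 + 2×4 = 58; y[1] = 3×4 + 4×5 + 3×5 + 1×4 + 2×3 = 57; y[2] = 3×3 + 4×4 + 3×5 + 1×5 + 2×4 = 53; y[3] = 3×4 + 4×3 + 3×4 + 1×5 + 2×5 = 51; y[4] = 3×5 + 4×4 + 3×3 + 1×4 + 2×5 = 54 → [58, 57, 53, 51, 54]

Linear: [15, 32, 40, 41, 54, 43, 25, 13, 10], Circular: [58, 57, 53, 51, 54]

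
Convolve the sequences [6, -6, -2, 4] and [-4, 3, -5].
y[0] = 6×-4 = -24; y[1] = 6×3 + -6×-4 = 42; y[2] = 6×-5 + -6×3 + -2×-4 = -40; y[3] = -6×-5 + -2×3 + 4×-4 = 8; y[4] = -2×-5 + 4×3 = 22; y[5] = 4×-5 = -20

[-24, 42, -40, 8, 22, -20]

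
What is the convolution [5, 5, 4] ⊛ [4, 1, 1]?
y[0] = 5×4 = 20; y[1] = 5×1 + 5×4 = 25; y[2] = 5×1 + 5×1 + 4×4 = 26; y[3] = 5×1 + 4×1 = 9; y[4] = 4×1 = 4

[20, 25, 26, 9, 4]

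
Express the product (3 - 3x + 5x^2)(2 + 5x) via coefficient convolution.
Ascending coefficients: a = [3, -3, 5], b = [2, 5]. c[0] = 3×2 = 6; c[1] = 3×5 + -3×2 = 9; c[2] = -3×5 + 5×2 = -5; c[3] = 5×5 = 25. Result coefficients: [6, 9, -5, 25] → 6 + 9x - 5x^2 + 25x^3

6 + 9x - 5x^2 + 25x^3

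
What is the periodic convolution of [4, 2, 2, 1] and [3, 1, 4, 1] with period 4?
Use y[k] = Σ_j x[j]·h[(k-j) mod 4]. y[0] = 4×3 + 2×1 + 2×4 + 1×1 = 23; y[1] = 4×1 + 2×3 + 2×1 + 1×4 = 16; y[2] = 4×4 + 2×1 + 2×3 + 1×1 = 25; y[3] = 4×1 + 2×4 + 2×1 + 1×3 = 17. Result: [23, 16, 25, 17]

[23, 16, 25, 17]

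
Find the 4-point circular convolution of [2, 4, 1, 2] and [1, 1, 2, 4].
Use y[k] = Σ_j a[j]·b[(k-j) mod 4]. y[0] = 2×1 + 4×4 + 1×2 + 2×1 = 22; y[1] = 2×1 + 4×1 + 1×4 + 2×2 = 14; y[2] = 2×2 + 4×1 + 1×1 + 2×4 = 17; y[3] = 2×4 + 4×2 + 1×1 + 2×1 = 19. Result: [22, 14, 17, 19]

[22, 14, 17, 19]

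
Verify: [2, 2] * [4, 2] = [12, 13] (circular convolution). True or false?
Recompute circular convolution of [2, 2] and [4, 2]: y[0] = 2×4 + 2×2 = 12; y[1] = 2×2 + 2×4 = 12 → [12, 12]. Compare to given [12, 13]: they differ at index 1: given 13, correct 12, so answer: No

No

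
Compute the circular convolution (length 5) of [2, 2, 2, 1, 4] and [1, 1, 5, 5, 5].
Use y[k] = Σ_j u[j]·v[(k-j) mod 5]. y[0] = 2×1 + 2×5 + 2×5 + 1×5 + 4×1 = 31; y[1] = 2×1 + 2×1 + 2×5 + 1×5 + 4×5 = 39; y[2] = 2×5 + 2×1 + 2×1 + 1×5 + 4×5 = 39; y[3] = 2×5 + 2×5 + 2×1 + 1×1 + 4×5 = 43; y[4] = 2×5 + 2×5 + 2×5 + 1×1 + 4×1 = 35. Result: [31, 39, 39, 43, 35]

[31, 39, 39, 43, 35]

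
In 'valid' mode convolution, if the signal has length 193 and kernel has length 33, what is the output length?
'Valid' mode counts only positions where the kernel fully overlaps the signal: m - n + 1 = 193 - 33 + 1 = 161

161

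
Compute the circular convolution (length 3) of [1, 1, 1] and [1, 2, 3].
Use y[k] = Σ_j x[j]·h[(k-j) mod 3]. y[0] = 1×1 + 1×3 + 1×2 = 6; y[1] = 1×2 + 1×1 + 1×3 = 6; y[2] = 1×3 + 1×2 + 1×1 = 6. Result: [6, 6, 6]

[6, 6, 6]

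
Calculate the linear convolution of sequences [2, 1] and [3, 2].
y[0] = 2×3 = 6; y[1] = 2×2 + 1×3 = 7; y[2] = 1×2 = 2

[6, 7, 2]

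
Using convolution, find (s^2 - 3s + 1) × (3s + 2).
Ascending coefficients: a = [1, -3, 1], b = [2, 3]. c[0] = 1×2 = 2; c[1] = 1×3 + -3×2 = -3; c[2] = -3×3 + 1×2 = -7; c[3] = 1×3 = 3. Result coefficients: [2, -3, -7, 3] → 3s^3 - 7s^2 - 3s + 2

3s^3 - 7s^2 - 3s + 2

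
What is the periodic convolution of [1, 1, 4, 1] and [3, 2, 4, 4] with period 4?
Use y[k] = Σ_j s[j]·t[(k-j) mod 4]. y[0] = 1×3 + 1×4 + 4×4 + 1×2 = 25; y[1] = 1×2 + 1×3 + 4×4 + 1×4 = 25; y[2] = 1×4 + 1×2 + 4×3 + 1×4 = 22; y[3] = 1×4 + 1×4 + 4×2 + 1×3 = 19. Result: [25, 25, 22, 19]

[25, 25, 22, 19]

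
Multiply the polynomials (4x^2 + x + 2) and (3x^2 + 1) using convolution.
Ascending coefficients: a = [2, 1, 4], b = [1, 0, 3]. c[0] = 2×1 = 2; c[1] = 2×0 + 1×1 = 1; c[2] = 2×3 + 1×0 + 4×1 = 10; c[3] = 1×3 + 4×0 = 3; c[4] = 4×3 = 12. Result coefficients: [2, 1, 10, 3, 12] → 12x^4 + 3x^3 + 10x^2 + x + 2

12x^4 + 3x^3 + 10x^2 + x + 2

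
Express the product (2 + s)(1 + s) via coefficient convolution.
Ascending coefficients: a = [2, 1], b = [1, 1]. c[0] = 2×1 = 2; c[1] = 2×1 + 1×1 = 3; c[2] = 1×1 = 1. Result coefficients: [2, 3, 1] → 2 + 3s + s^2

2 + 3s + s^2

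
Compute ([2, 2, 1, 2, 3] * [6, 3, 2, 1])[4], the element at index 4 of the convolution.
Use y[k] = Σ_i a[i]·b[k-i] at k=4. y[4] = 2×1 + 1×2 + 2×3 + 3×6 = 28

28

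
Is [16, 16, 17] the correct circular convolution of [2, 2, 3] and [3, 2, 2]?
Recompute circular convolution of [2, 2, 3] and [3, 2, 2]: y[0] = 2×3 + 2×2 + 3×2 = 16; y[1] = 2×2 + 2×3 + 3×2 = 16; y[2] = 2×2 + 2×2 + 3×3 = 17 → [16, 16, 17]. Given [16, 16, 17] matches, so answer: Yes

Yes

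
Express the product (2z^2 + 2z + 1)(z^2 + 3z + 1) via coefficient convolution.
Ascending coefficients: a = [1, 2, 2], b = [1, 3, 1]. c[0] = 1×1 = 1; c[1] = 1×3 + 2×1 = 5; c[2] = 1×1 + 2×3 + 2×1 = 9; c[3] = 2×1 + 2×3 = 8; c[4] = 2×1 = 2. Result coefficients: [1, 5, 9, 8, 2] → 2z^4 + 8z^3 + 9z^2 + 5z + 1

2z^4 + 8z^3 + 9z^2 + 5z + 1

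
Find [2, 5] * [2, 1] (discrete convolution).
y[0] = 2×2 = 4; y[1] = 2×1 + 5×2 = 12; y[2] = 5×1 = 5

[4, 12, 5]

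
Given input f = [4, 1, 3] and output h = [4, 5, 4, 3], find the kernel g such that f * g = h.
Output length 4 = len(f) + len(g) - 1 ⇒ len(g) = 2. Solve g forward using g[k] = (h[k] - Σ_{i≥1} f[i]·g[k-i]) / f[0]: g[0] = h[0] / f[0] = 4 / 4 = 1; g[1] = (h[1] - 1×1) / f[0] = (5 - 1×1) / 4 = 1. So g = [1, 1]. Forward-check [4, 1, 3] * [1, 1]: h[0] = 4×1 = 4; h[1] = 4×1 + 1×1 = 5; h[2] = 1×1 + 3×1 = 4; h[3] = 3×1 = 3 → [4, 5, 4, 3] ✓

[1, 1]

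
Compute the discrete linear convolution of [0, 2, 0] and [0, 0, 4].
y[0] = 0×0 = 0; y[1] = 0×0 + 2×0 = 0; y[2] = 0×4 + 2×0 + 0×0 = 0; y[3] = 2×4 + 0×0 = 8; y[4] = 0×4 = 0

[0, 0, 0, 8, 0]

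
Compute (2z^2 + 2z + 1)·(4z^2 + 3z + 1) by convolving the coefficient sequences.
Ascending coefficients: a = [1, 2, 2], b = [1, 3, 4]. c[0] = 1×1 = 1; c[1] = 1×3 + 2×1 = 5; c[2] = 1×4 + 2×3 + 2×1 = 12; c[3] = 2×4 + 2×3 = 14; c[4] = 2×4 = 8. Result coefficients: [1, 5, 12, 14, 8] → 8z^4 + 14z^3 + 12z^2 + 5z + 1

8z^4 + 14z^3 + 12z^2 + 5z + 1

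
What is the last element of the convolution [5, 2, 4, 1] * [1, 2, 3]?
Use y[k] = Σ_i a[i]·b[k-i] at k=5. y[5] = 1×3 = 3

3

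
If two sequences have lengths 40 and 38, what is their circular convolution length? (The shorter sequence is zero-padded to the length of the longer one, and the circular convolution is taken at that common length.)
Circular convolution (zero-padding the shorter input) has length max(m, n) = max(40, 38) = 40

40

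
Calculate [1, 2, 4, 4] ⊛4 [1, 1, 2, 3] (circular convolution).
Use y[k] = Σ_j u[j]·v[(k-j) mod 4]. y[0] = 1×1 + 2×3 + 4×2 + 4×1 = 19; y[1] = 1×1 + 2×1 + 4×3 + 4×2 = 23; y[2] = 1×2 + 2×1 + 4×1 + 4×3 = 20; y[3] = 1×3 + 2×2 + 4×1 + 4×1 = 15. Result: [19, 23, 20, 15]

[19, 23, 20, 15]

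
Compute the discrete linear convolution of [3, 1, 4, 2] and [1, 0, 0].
y[0] = 3×1 = 3; y[1] = 3×0 + 1×1 = 1; y[2] = 3×0 + 1×0 + 4×1 = 4; y[3] = 1×0 + 4×0 + 2×1 = 2; y[4] = 4×0 + 2×0 = 0; y[5] = 2×0 = 0

[3, 1, 4, 2, 0, 0]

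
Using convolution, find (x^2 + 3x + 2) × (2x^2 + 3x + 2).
Ascending coefficients: a = [2, 3, 1], b = [2, 3, 2]. c[0] = 2×2 = 4; c[1] = 2×3 + 3×2 = 12; c[2] = 2×2 + 3×3 + 1×2 = 15; c[3] = 3×2 + 1×3 = 9; c[4] = 1×2 = 2. Result coefficients: [4, 12, 15, 9, 2] → 2x^4 + 9x^3 + 15x^2 + 12x + 4

2x^4 + 9x^3 + 15x^2 + 12x + 4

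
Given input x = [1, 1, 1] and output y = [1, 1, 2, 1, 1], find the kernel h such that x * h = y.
Output length 5 = len(x) + len(h) - 1 ⇒ len(h) = 3. Solve h forward using h[k] = (y[k] - Σ_{i≥1} x[i]·h[k-i]) / x[0]: h[0] = y[0] / x[0] = 1 / 1 = 1; h[1] = (y[1] - 1×1) / x[0] = (1 - 1×1) / 1 = 0; h[2] = (y[2] - 1×0 - 1×1) / x[0] = (2 - 1×0 - 1×1) / 1 = 1. So h = [1, 0, 1]. Forward-check [1, 1, 1] * [1, 0, 1]: y[0] = 1×1 = 1; y[1] = 1×0 + 1×1 = 1; y[2] = 1×1 + 1×0 + 1×1 = 2; y[3] = 1×1 + 1×0 = 1; y[4] = 1×1 = 1 → [1, 1, 2, 1, 1] ✓

[1, 0, 1]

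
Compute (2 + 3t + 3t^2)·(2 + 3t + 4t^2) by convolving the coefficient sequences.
Ascending coefficients: a = [2, 3, 3], b = [2, 3, 4]. c[0] = 2×2 = 4; c[1] = 2×3 + 3×2 = 12; c[2] = 2×4 + 3×3 + 3×2 = 23; c[3] = 3×4 + 3×3 = 21; c[4] = 3×4 = 12. Result coefficients: [4, 12, 23, 21, 12] → 4 + 12t + 23t^2 + 21t^3 + 12t^4

4 + 12t + 23t^2 + 21t^3 + 12t^4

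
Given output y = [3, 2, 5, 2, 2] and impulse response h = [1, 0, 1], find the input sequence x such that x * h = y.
Deconvolve y=[3, 2, 5, 2, 2] by h=[1, 0, 1]. Since h[0]=1, solve forward: x[0] = y[0] / 1 = 3; x[1] = (y[1] - 3×0) / 1 = 2; x[2] = (y[2] - 2×0 - 3×1) / 1 = 2. So x = [3, 2, 2]. Check by forward convolution: y[0] = 3×1 = 3; y[1] = 3×0 + 2×1 = 2; y[2] = 3×1 + 2×0 + 2×1 = 5; y[3] = 2×1 + 2×0 = 2; y[4] = 2×1 = 2

[3, 2, 2]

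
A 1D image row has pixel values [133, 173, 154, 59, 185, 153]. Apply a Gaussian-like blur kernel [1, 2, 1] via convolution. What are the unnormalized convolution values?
Convolve image row [133, 173, 154, 59, 185, 153] with kernel [1, 2, 1]: y[0] = 133×1 = 133; y[1] = 133×2 + 173×1 = 439; y[2] = 133×1 + 173×2 + 154×1 = 633; y[3] = 173×1 + 154×2 + 59×1 = 540; y[4] = 154×1 + 59×2 + 185×1 = 457; y[5] = 59×1 + 185×2 + 153×1 = 582; y[6] = 185×1 + 153×2 = 491; y[7] = 153×1 = 153 → [133, 439, 633, 540, 457, 582, 491, 153]. Normalization factor = sum(kernel) = 4.

[133, 439, 633, 540, 457, 582, 491, 153]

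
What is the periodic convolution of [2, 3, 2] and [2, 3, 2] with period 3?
Use y[k] = Σ_j f[j]·g[(k-j) mod 3]. y[0] = 2×2 + 3×2 + 2×3 = 16; y[1] = 2×3 + 3×2 + 2×2 = 16; y[2] = 2×2 + 3×3 + 2×2 = 17. Result: [16, 16, 17]

[16, 16, 17]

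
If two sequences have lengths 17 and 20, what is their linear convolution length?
Linear/full convolution length: m + n - 1 = 17 + 20 - 1 = 36

36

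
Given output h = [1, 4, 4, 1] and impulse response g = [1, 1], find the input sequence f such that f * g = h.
Deconvolve h=[1, 4, 4, 1] by g=[1, 1]. Since g[0]=1, solve forward: f[0] = h[0] / 1 = 1; f[1] = (h[1] - 1×1) / 1 = 3; f[2] = (h[2] - 3×1) / 1 = 1. So f = [1, 3, 1]. Check by forward convolution: h[0] = 1×1 = 1; h[1] = 1×1 + 3×1 = 4; h[2] = 3×1 + 1×1 = 4; h[3] = 1×1 = 1

[1, 3, 1]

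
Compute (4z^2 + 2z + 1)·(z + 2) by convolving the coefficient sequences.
Ascending coefficients: a = [1, 2, 4], b = [2, 1]. c[0] = 1×2 = 2; c[1] = 1×1 + 2×2 = 5; c[2] = 2×1 + 4×2 = 10; c[3] = 4×1 = 4. Result coefficients: [2, 5, 10, 4] → 4z^3 + 10z^2 + 5z + 2

4z^3 + 10z^2 + 5z + 2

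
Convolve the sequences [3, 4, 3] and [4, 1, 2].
y[0] = 3×4 = 12; y[1] = 3×1 + 4×4 = 19; y[2] = 3×2 + 4×1 + 3×4 = 22; y[3] = 4×2 + 3×1 = 11; y[4] = 3×2 = 6

[12, 19, 22, 11, 6]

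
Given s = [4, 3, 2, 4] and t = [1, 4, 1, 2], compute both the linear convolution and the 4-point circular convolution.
Linear: y_lin[0] = 4×1 = 4; y_lin[1] = 4×4 + 3×1 = 19; y_lin[2] = 4×1 + 3×4 + 2×1 = 18; y_lin[3] = 4×2 + 3×1 + 2×4 + 4×1 = 23; y_lin[4] = 3×2 + 2×1 + 4×4 = 24; y_lin[5] = 2×2 + 4×1 = 8; y_lin[6] = 4×2 = 8 → [4, 19, 18, 23, 24, 8, 8]. Circular (length 4): y[0] = 4×1 + 3×2 + 2×1 + 4×4 = 28; y[1] = 4×4 + 3×1 + 2×2 + 4×1 = 27; y[2] = 4×1 + 3×4 + 2×1 + 4×2 = 26; y[3] = 4×2 + 3×1 + 2×4 + 4×1 = 23 → [28, 27, 26, 23]

Linear: [4, 19, 18, 23, 24, 8, 8], Circular: [28, 27, 26, 23]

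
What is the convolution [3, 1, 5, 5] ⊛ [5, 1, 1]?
y[0] = 3×5 = 15; y[1] = 3×1 + 1×5 = 8; y[2] = 3×1 + 1×1 + 5×5 = 29; y[3] = 1×1 + 5×1 + 5×5 = 31; y[4] = 5×1 + 5×1 = 10; y[5] = 5×1 = 5

[15, 8, 29, 31, 10, 5]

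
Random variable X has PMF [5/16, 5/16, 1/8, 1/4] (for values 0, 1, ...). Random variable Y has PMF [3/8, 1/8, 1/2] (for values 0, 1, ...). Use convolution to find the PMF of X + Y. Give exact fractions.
P(X+Y=k) = Σ_i P(X=i)·P(Y=k-i) — a convolution of [5/16, 5/16, 1/8, 1/4] and [3/8, 1/8, 1/2]. P(X+Y=0) = (5/16)×(3/8) = 15/128; P(X+Y=1) = (5/16)×(1/8) + (5/16)×(3/8) = 5/128 + 15/128 = 5/32; P(X+Y=2) = (5/16)×(1/2) + (5/16)×(1/8) + (1/8)×(3/8) = 5/32 + 5/128 + 3/64 = 31/128; P(X+Y=3) = (5/16)×(1/2) + (1/8)×(1/8) + (1/4)×(3/8) = 5/32 + 1/64 + 3/32 = 17/64; P(X+Y=4) = (1/8)×(1/2) + (1/4)×(1/8) = 1/16 + 1/32 = 3/32; P(X+Y=5) = (1/4)×(1/2) = 1/8. PMF: [15/128, 5/32, 31/128, 17/64, 3/32, 1/8] (sums to 1 ✓)

[15/128, 5/32, 31/128, 17/64, 3/32, 1/8]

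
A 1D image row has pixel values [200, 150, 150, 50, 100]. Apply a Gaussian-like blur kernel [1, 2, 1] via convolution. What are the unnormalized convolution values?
Convolve image row [200, 150, 150, 50, 100] with kernel [1, 2, 1]: y[0] = 200×1 = 200; y[1] = 200×2 + 150×1 = 550; y[2] = 200×1 + 150×2 + 150×1 = 650; y[3] = 150×1 + 150×2 + 50×1 = 500; y[4] = 150×1 + 50×2 + 100×1 = 350; y[5] = 50×1 + 100×2 = 250; y[6] = 100×1 = 100 → [200, 550, 650, 500, 350, 250, 100]. Normalization factor = sum(kernel) = 4.

[200, 550, 650, 500, 350, 250, 100]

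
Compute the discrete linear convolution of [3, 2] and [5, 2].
y[0] = 3×5 = 15; y[1] = 3×2 + 2×5 = 16; y[2] = 2×2 = 4

[15, 16, 4]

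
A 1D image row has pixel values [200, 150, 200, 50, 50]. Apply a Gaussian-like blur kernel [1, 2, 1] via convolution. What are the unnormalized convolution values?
Convolve image row [200, 150, 200, 50, 50] with kernel [1, 2, 1]: y[0] = 200×1 = 200; y[1] = 200×2 + 150×1 = 550; y[2] = 200×1 + 150×2 + 200×1 = 700; y[3] = 150×1 + 200×2 + 50×1 = 600; y[4] = 200×1 + 50×2 + 50×1 = 350; y[5] = 50×1 + 50×2 = 150; y[6] = 50×1 = 50 → [200, 550, 700, 600, 350, 150, 50]. Normalization factor = sum(kernel) = 4.

[200, 550, 700, 600, 350, 150, 50]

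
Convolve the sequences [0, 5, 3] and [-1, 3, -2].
y[0] = 0×-1 = 0; y[1] = 0×3 + 5×-1 = -5; y[2] = 0×-2 + 5×3 + 3×-1 = 12; y[3] = 5×-2 + 3×3 = -1; y[4] = 3×-2 = -6

[0, -5, 12, -1, -6]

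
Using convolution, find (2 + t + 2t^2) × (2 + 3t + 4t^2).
Ascending coefficients: a = [2, 1, 2], b = [2, 3, 4]. c[0] = 2×2 = 4; c[1] = 2×3 + 1×2 = 8; c[2] = 2×4 + 1×3 + 2×2 = 15; c[3] = 1×4 + 2×3 = 10; c[4] = 2×4 = 8. Result coefficients: [4, 8, 15, 10, 8] → 4 + 8t + 15t^2 + 10t^3 + 8t^4

4 + 8t + 15t^2 + 10t^3 + 8t^4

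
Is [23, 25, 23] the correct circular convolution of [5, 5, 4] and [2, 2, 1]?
Recompute circular convolution of [5, 5, 4] and [2, 2, 1]: y[0] = 5×2 + 5×1 + 4×2 = 23; y[1] = 5×2 + 5×2 + 4×1 = 24; y[2] = 5×1 + 5×2 + 4×2 = 23 → [23, 24, 23]. Compare to given [23, 25, 23]: they differ at index 1: given 25, correct 24, so answer: No

No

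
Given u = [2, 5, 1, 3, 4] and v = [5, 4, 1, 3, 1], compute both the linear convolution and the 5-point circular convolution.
Linear: y_lin[0] = 2×5 = 10; y_lin[1] = 2×4 + 5×5 = 33; y_lin[2] = 2×1 + 5×4 + 1×5 = 27; y_lin[3] = 2×3 + 5×1 + 1×4 + 3×5 = 30; y_lin[4] = 2×1 + 5×3 + 1×1 + 3×4 + 4×5 = 50; y_lin[5] = 5×1 + 1×3 + 3×1 + 4×4 = 27; y_lin[6] = 1×1 + 3×3 + 4×1 = 14; y_lin[7] = 3×1 + 4×3 = 15; y_lin[8] = 4×1 = 4 → [10, 33, 27, 30, 50, 27, 14, 15, 4]. Circular (length 5): y[0] = 2×5 + 5×1 + 1×3 + 3×1 + 4×4 = 37; y[1] = 2×4 + 5×5 + 1×1 + 3×3 + 4×1 = 47; y[2] = 2×1 + 5×4 + 1×5 + 3×1 + 4×3 = 42; y[3] = 2×3 + 5×1 + 1×4 + 3×5 + 4×1 = 34; y[4] = 2×1 + 5×3 + 1×1 + 3×4 + 4×5 = 50 → [37, 47, 42, 34, 50]

Linear: [10, 33, 27, 30, 50, 27, 14, 15, 4], Circular: [37, 47, 42, 34, 50]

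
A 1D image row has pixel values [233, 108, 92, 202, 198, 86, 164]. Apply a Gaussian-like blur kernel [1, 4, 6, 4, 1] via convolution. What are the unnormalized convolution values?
Convolve image row [233, 108, 92, 202, 198, 86, 164] with kernel [1, 4, 6, 4, 1]: y[0] = 233×1 = 233; y[1] = 233×4 + 108×1 = 1040; y[2] = 233×6 + 108×4 + 92×1 = 1922; y[3] = 233×4 + 108×6 + 92×4 + 202×1 = 2150; y[4] = 233×1 + 108×4 + 92×6 + 202×4 + 198×1 = 2223; y[5] = 108×1 + 92×4 + 202×6 + 198×4 + 86×1 = 2566; y[6] = 92×1 + 202×4 + 198×6 + 86×4 + 164×1 = 2596; y[7] = 202×1 + 198×4 + 86×6 + 164×4 = 2166; y[8] = 198×1 + 86×4 + 164×6 = 1526; y[9] = 86×1 + 164×4 = 742; y[10] = 164×1 = 164 → [233, 1040, 1922, 2150, 2223, 2566, 2596, 2166, 1526, 742, 164]. Normalization factor = sum(kernel) = 16.

[233, 1040, 1922, 2150, 2223, 2566, 2596, 2166, 1526, 742, 164]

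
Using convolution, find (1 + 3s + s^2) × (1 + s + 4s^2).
Ascending coefficients: a = [1, 3, 1], b = [1, 1, 4]. c[0] = 1×1 = 1; c[1] = 1×1 + 3×1 = 4; c[2] = 1×4 + 3×1 + 1×1 = 8; c[3] = 3×4 + 1×1 = 13; c[4] = 1×4 = 4. Result coefficients: [1, 4, 8, 13, 4] → 1 + 4s + 8s^2 + 13s^3 + 4s^4

1 + 4s + 8s^2 + 13s^3 + 4s^4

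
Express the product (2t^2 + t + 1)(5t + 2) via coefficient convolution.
Ascending coefficients: a = [1, 1, 2], b = [2, 5]. c[0] = 1×2 = 2; c[1] = 1×5 + 1×2 = 7; c[2] = 1×5 + 2×2 = 9; c[3] = 2×5 = 10. Result coefficients: [2, 7, 9, 10] → 10t^3 + 9t^2 + 7t + 2

10t^3 + 9t^2 + 7t + 2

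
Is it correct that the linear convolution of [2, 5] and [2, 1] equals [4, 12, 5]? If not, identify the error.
Recompute linear convolution of [2, 5] and [2, 1]: y[0] = 2×2 = 4; y[1] = 2×1 + 5×2 = 12; y[2] = 5×1 = 5 → [4, 12, 5]. Given [4, 12, 5] matches, so answer: Yes

Yes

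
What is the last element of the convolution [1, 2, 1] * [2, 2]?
Use y[k] = Σ_i a[i]·b[k-i] at k=3. y[3] = 1×2 = 2

2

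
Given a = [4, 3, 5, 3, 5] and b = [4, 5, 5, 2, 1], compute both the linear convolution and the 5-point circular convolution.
Linear: y_lin[0] = 4×4 = 16; y_lin[1] = 4×5 + 3×4 = 32; y_lin[2] = 4×5 + 3×5 + 5×4 = 55; y_lin[3] = 4×2 + 3×5 + 5×5 + 3×4 = 60; y_lin[4] = 4×1 + 3×2 + 5×5 + 3×5 + 5×4 = 70; y_lin[5] = 3×1 + 5×2 + 3×5 + 5×5 = 53; y_lin[6] = 5×1 + 3×2 + 5×5 = 36; y_lin[7] = 3×1 + 5×2 = 13; y_lin[8] = 5×1 = 5 → [16, 32, 55, 60, 70, 53, 36, 13, 5]. Circular (length 5): y[0] = 4×4 + 3×1 + 5×2 + 3×5 + 5×5 = 69; y[1] = 4×5 + 3×4 + 5×1 + 3×2 + 5×5 = 68; y[2] = 4×5 + 3×5 + 5×4 + 3×1 + 5×2 = 68; y[3] = 4×2 + 3×5 + 5×5 + 3×4 + 5×1 = 65; y[4] = 4×1 + 3×2 + 5×5 + 3×5 + 5×4 = 70 → [69, 68, 68, 65, 70]

Linear: [16, 32, 55, 60, 70, 53, 36, 13, 5], Circular: [69, 68, 68, 65, 70]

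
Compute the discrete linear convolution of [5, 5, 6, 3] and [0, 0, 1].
y[0] = 5×0 = 0; y[1] = 5×0 + 5×0 = 0; y[2] = 5×1 + 5×0 + 6×0 = 5; y[3] = 5×1 + 6×0 + 3×0 = 5; y[4] = 6×1 + 3×0 = 6; y[5] = 3×1 = 3

[0, 0, 5, 5, 6, 3]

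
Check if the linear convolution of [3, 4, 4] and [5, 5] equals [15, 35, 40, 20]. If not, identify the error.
Recompute linear convolution of [3, 4, 4] and [5, 5]: y[0] = 3×5 = 15; y[1] = 3×5 + 4×5 = 35; y[2] = 4×5 + 4×5 = 40; y[3] = 4×5 = 20 → [15, 35, 40, 20]. Given [15, 35, 40, 20] matches, so answer: Yes

Yes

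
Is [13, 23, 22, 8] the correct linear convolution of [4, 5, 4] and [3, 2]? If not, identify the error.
Recompute linear convolution of [4, 5, 4] and [3, 2]: y[0] = 4×3 = 12; y[1] = 4×2 + 5×3 = 23; y[2] = 5×2 + 4×3 = 22; y[3] = 4×2 = 8 → [12, 23, 22, 8]. Compare to given [13, 23, 22, 8]: they differ at index 0: given 13, correct 12, so answer: No

No. Error at index 0: given 13, correct 12.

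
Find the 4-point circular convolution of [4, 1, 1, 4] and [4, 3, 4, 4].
Use y[k] = Σ_j a[j]·b[(k-j) mod 4]. y[0] = 4×4 + 1×4 + 1×4 + 4×3 = 36; y[1] = 4×3 + 1×4 + 1×4 + 4×4 = 36; y[2] = 4×4 + 1×3 + 1×4 + 4×4 = 39; y[3] = 4×4 + 1×4 + 1×3 + 4×4 = 39. Result: [36, 36, 39, 39]

[36, 36, 39, 39]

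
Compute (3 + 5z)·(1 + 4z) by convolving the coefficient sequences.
Ascending coefficients: a = [3, 5], b = [1, 4]. c[0] = 3×1 = 3; c[1] = 3×4 + 5×1 = 17; c[2] = 5×4 = 20. Result coefficients: [3, 17, 20] → 3 + 17z + 20z^2

3 + 17z + 20z^2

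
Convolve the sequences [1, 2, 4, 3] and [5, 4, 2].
y[0] = 1×5 = 5; y[1] = 1×4 + 2×5 = 14; y[2] = 1×2 + 2×4 + 4×5 = 30; y[3] = 2×2 + 4×4 + 3×5 = 35; y[4] = 4×2 + 3×4 = 20; y[5] = 3×2 = 6

[5, 14, 30, 35, 20, 6]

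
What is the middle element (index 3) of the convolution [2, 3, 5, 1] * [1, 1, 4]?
Use y[k] = Σ_i a[i]·b[k-i] at k=3. y[3] = 3×4 + 5×1 + 1×1 = 18

18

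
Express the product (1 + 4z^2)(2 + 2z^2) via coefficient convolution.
Ascending coefficients: a = [1, 0, 4], b = [2, 0, 2]. c[0] = 1×2 = 2; c[1] = 1×0 + 0×2 = 0; c[2] = 1×2 + 0×0 + 4×2 = 10; c[3] = 0×2 + 4×0 = 0; c[4] = 4×2 = 8. Result coefficients: [2, 0, 10, 0, 8] → 2 + 10z^2 + 8z^4

2 + 10z^2 + 8z^4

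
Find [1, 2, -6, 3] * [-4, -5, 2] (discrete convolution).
y[0] = 1×-4 = -4; y[1] = 1×-5 + 2×-4 = -13; y[2] = 1×2 + 2×-5 + -6×-4 = 16; y[3] = 2×2 + -6×-5 + 3×-4 = 22; y[4] = -6×2 + 3×-5 = -27; y[5] = 3×2 = 6

[-4, -13, 16, 22, -27, 6]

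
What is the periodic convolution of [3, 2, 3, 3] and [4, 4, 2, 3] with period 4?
Use y[k] = Σ_j u[j]·v[(k-j) mod 4]. y[0] = 3×4 + 2×3 + 3×2 + 3×4 = 36; y[1] = 3×4 + 2×4 + 3×3 + 3×2 = 35; y[2] = 3×2 + 2×4 + 3×4 + 3×3 = 35; y[3] = 3×3 + 2×2 + 3×4 + 3×4 = 37. Result: [36, 35, 35, 37]

[36, 35, 35, 37]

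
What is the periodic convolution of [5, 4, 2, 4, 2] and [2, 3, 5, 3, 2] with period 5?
Use y[k] = Σ_j s[j]·t[(k-j) mod 5]. y[0] = 5×2 + 4×2 + 2×3 + 4×5 + 2×3 = 50; y[1] = 5×3 + 4×2 + 2×2 + 4×3 + 2×5 = 49; y[2] = 5×5 + 4×3 + 2×2 + 4×2 + 2×3 = 55; y[3] = 5×3 + 4×5 + 2×3 + 4×2 + 2×2 = 53; y[4] = 5×2 + 4×3 + 2×5 + 4×3 + 2×2 = 48. Result: [50, 49, 55, 53, 48]

[50, 49, 55, 53, 48]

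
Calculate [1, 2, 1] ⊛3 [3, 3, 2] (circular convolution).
Use y[k] = Σ_j u[j]·v[(k-j) mod 3]. y[0] = 1×3 + 2×2 + 1×3 = 10; y[1] = 1×3 + 2×3 + 1×2 = 11; y[2] = 1×2 + 2×3 + 1×3 = 11. Result: [10, 11, 11]

[10, 11, 11]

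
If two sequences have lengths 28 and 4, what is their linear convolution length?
Linear/full convolution length: m + n - 1 = 28 + 4 - 1 = 31

31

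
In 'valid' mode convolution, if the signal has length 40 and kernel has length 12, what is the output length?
'Valid' mode counts only positions where the kernel fully overlaps the signal: m - n + 1 = 40 - 12 + 1 = 29

29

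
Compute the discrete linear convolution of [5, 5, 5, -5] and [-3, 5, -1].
y[0] = 5×-3 = -15; y[1] = 5×5 + 5×-3 = 10; y[2] = 5×-1 + 5×5 + 5×-3 = 5; y[3] = 5×-1 + 5×5 + -5×-3 = 35; y[4] = 5×-1 + -5×5 = -30; y[5] = -5×-1 = 5

[-15, 10, 5, 35, -30, 5]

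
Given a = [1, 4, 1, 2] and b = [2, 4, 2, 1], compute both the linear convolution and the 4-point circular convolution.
Linear: y_lin[0] = 1×2 = 2; y_lin[1] = 1×4 + 4×2 = 12; y_lin[2] = 1×2 + 4×4 + 1×2 = 20; y_lin[3] = 1×1 + 4×2 + 1×4 + 2×2 = 17; y_lin[4] = 4×1 + 1×2 + 2×4 = 14; y_lin[5] = 1×1 + 2×2 = 5; y_lin[6] = 2×1 = 2 → [2, 12, 20, 17, 14, 5, 2]. Circular (length 4): y[0] = 1×2 + 4×1 + 1×2 + 2×4 = 16; y[1] = 1×4 + 4×2 + 1×1 + 2×2 = 17; y[2] = 1×2 + 4×4 + 1×2 + 2×1 = 22; y[3] = 1×1 + 4×2 + 1×4 + 2×2 = 17 → [16, 17, 22, 17]

Linear: [2, 12, 20, 17, 14, 5, 2], Circular: [16, 17, 22, 17]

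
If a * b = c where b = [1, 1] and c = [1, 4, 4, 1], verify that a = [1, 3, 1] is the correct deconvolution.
Forward-compute [1, 3, 1] * [1, 1]: c[0] = 1×1 = 1; c[1] = 1×1 + 3×1 = 4; c[2] = 3×1 + 1×1 = 4; c[3] = 1×1 = 1 → [1, 4, 4, 1]. Matches given c = [1, 4, 4, 1], so verified.

Verified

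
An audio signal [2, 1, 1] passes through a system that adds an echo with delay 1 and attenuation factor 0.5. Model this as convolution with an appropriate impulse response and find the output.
Direct-path + delayed-attenuated-path model → impulse response h = [1, 0.5] (1 at lag 0, 0.5 at lag 1). Output y[n] = x[n] + 0.5·x[n - 1] (with x[n] = 0 outside 0..2): y[0] = 2 + 0.5×0 = 2; y[1] = 1 + 0.5×2 = 2.0; y[2] = 1 + 0.5×1 = 1.5; y[3] = 0 + 0.5×1 = 0.5. So y = [2, 2.0, 1.5, 0.5]

[2, 2.0, 1.5, 0.5]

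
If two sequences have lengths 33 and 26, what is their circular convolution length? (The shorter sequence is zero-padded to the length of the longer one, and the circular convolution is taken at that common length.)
Circular convolution (zero-padding the shorter input) has length max(m, n) = max(33, 26) = 33

33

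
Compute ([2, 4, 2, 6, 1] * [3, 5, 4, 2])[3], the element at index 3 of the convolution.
Use y[k] = Σ_i a[i]·b[k-i] at k=3. y[3] = 2×2 + 4×4 + 2×5 + 6×3 = 48

48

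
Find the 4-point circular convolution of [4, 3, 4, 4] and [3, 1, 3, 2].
Use y[k] = Σ_j x[j]·h[(k-j) mod 4]. y[0] = 4×3 + 3×2 + 4×3 + 4×1 = 34; y[1] = 4×1 + 3×3 + 4×2 + 4×3 = 33; y[2] = 4×3 + 3×1 + 4×3 + 4×2 = 35; y[3] = 4×2 + 3×3 + 4×1 + 4×3 = 33. Result: [34, 33, 35, 33]

[34, 33, 35, 33]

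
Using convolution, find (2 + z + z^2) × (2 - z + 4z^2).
Ascending coefficients: a = [2, 1, 1], b = [2, -1, 4]. c[0] = 2×2 = 4; c[1] = 2×-1 + 1×2 = 0; c[2] = 2×4 + 1×-1 + 1×2 = 9; c[3] = 1×4 + 1×-1 = 3; c[4] = 1×4 = 4. Result coefficients: [4, 0, 9, 3, 4] → 4 + 9z^2 + 3z^3 + 4z^4

4 + 9z^2 + 3z^3 + 4z^4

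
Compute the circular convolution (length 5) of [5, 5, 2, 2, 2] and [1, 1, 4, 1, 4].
Use y[k] = Σ_j u[j]·v[(k-j) mod 5]. y[0] = 5×1 + 5×4 + 2×1 + 2×4 + 2×1 = 37; y[1] = 5×1 + 5×1 + 2×4 + 2×1 + 2×4 = 28; y[2] = 5×4 + 5×1 + 2×1 + 2×4 + 2×1 = 37; y[3] = 5×1 + 5×4 + 2×1 + 2×1 + 2×4 = 37; y[4] = 5×4 + 5×1 + 2×4 + 2×1 + 2×1 = 37. Result: [37, 28, 37, 37, 37]

[37, 28, 37, 37, 37]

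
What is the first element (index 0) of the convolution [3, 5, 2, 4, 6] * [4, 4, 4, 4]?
Use y[k] = Σ_i a[i]·b[k-i] at k=0. y[0] = 3×4 = 12

12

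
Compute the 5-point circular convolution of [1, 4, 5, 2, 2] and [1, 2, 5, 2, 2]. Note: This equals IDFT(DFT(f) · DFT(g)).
Either evaluate y[k] = Σ_j f[j]·g[(k-j) mod 5] directly, or use IDFT(DFT(f) · DFT(g)). y[0] = 1×1 + 4×2 + 5×2 + 2×5 + 2×2 = 33; y[1] = 1×2 + 4×1 + 5×2 + 2×2 + 2×5 = 30; y[2] = 1×5 + 4×2 + 5×1 + 2×2 + 2×2 = 26; y[3] = 1×2 + 4×5 + 5×2 + 2×1 + 2×2 = 38; y[4] = 1×2 + 4×2 + 5×5 + 2×2 + 2×1 = 41. Result: [33, 30, 26, 38, 41]

[33, 30, 26, 38, 41]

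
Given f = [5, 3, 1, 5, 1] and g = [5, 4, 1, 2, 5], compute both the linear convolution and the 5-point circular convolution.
Linear: y_lin[0] = 5×5 = 25; y_lin[1] = 5×4 + 3×5 = 35; y_lin[2] = 5×1 + 3×4 + 1×5 = 22; y_lin[3] = 5×2 + 3×1 + 1×4 + 5×5 = 42; y_lin[4] = 5×5 + 3×2 + 1×1 + 5×4 + 1×5 = 57; y_lin[5] = 3×5 + 1×2 + 5×1 + 1×4 = 26; y_lin[6] = 1×5 + 5×2 + 1×1 = 16; y_lin[7] = 5×5 + 1×2 = 27; y_lin[8] = 1×5 = 5 → [25, 35, 22, 42, 57, 26, 16, 27, 5]. Circular (length 5): y[0] = 5×5 + 3×5 + 1×2 + 5×1 + 1×4 = 51; y[1] = 5×4 + 3×5 + 1×5 + 5×2 + 1×1 = 51; y[2] = 5×1 + 3×4 + 1×5 + 5×5 + 1×2 = 49; y[3] = 5×2 + 3×1 + 1×4 + 5×5 + 1×5 = 47; y[4] = 5×5 + 3×2 + 1×1 + 5×4 + 1×5 = 57 → [51, 51, 49, 47, 57]

Linear: [25, 35, 22, 42, 57, 26, 16, 27, 5], Circular: [51, 51, 49, 47, 57]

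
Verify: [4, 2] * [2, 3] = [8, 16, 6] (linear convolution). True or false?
Recompute linear convolution of [4, 2] and [2, 3]: y[0] = 4×2 = 8; y[1] = 4×3 + 2×2 = 16; y[2] = 2×3 = 6 → [8, 16, 6]. Given [8, 16, 6] matches, so answer: Yes

Yes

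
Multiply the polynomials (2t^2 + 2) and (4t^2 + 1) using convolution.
Ascending coefficients: a = [2, 0, 2], b = [1, 0, 4]. c[0] = 2×1 = 2; c[1] = 2×0 + 0×1 = 0; c[2] = 2×4 + 0×0 + 2×1 = 10; c[3] = 0×4 + 2×0 = 0; c[4] = 2×4 = 8. Result coefficients: [2, 0, 10, 0, 8] → 8t^4 + 10t^2 + 2

8t^4 + 10t^2 + 2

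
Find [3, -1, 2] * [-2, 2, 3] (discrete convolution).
y[0] = 3×-2 = -6; y[1] = 3×2 + -1×-2 = 8; y[2] = 3×3 + -1×2 + 2×-2 = 3; y[3] = -1×3 + 2×2 = 1; y[4] = 2×3 = 6

[-6, 8, 3, 1, 6]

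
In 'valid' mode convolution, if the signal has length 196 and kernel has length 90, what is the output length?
'Valid' mode counts only positions where the kernel fully overlaps the signal: m - n + 1 = 196 - 90 + 1 = 107

107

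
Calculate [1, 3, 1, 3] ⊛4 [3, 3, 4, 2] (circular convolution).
Use y[k] = Σ_j a[j]·b[(k-j) mod 4]. y[0] = 1×3 + 3×2 + 1×4 + 3×3 = 22; y[1] = 1×3 + 3×3 + 1×2 + 3×4 = 26; y[2] = 1×4 + 3×3 + 1×3 + 3×2 = 22; y[3] = 1×2 + 3×4 + 1×3 + 3×3 = 26. Result: [22, 26, 22, 26]

[22, 26, 22, 26]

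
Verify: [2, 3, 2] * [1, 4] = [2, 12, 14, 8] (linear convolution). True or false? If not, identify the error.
Recompute linear convolution of [2, 3, 2] and [1, 4]: y[0] = 2×1 = 2; y[1] = 2×4 + 3×1 = 11; y[2] = 3×4 + 2×1 = 14; y[3] = 2×4 = 8 → [2, 11, 14, 8]. Compare to given [2, 12, 14, 8]: they differ at index 1: given 12, correct 11, so answer: No

No. Error at index 1: given 12, correct 11.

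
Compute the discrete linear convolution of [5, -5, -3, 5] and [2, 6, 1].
y[0] = 5×2 = 10; y[1] = 5×6 + -5×2 = 20; y[2] = 5×1 + -5×6 + -3×2 = -31; y[3] = -5×1 + -3×6 + 5×2 = -13; y[4] = -3×1 + 5×6 = 27; y[5] = 5×1 = 5

[10, 20, -31, -13, 27, 5]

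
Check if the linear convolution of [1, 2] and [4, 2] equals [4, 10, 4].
Recompute linear convolution of [1, 2] and [4, 2]: y[0] = 1×4 = 4; y[1] = 1×2 + 2×4 = 10; y[2] = 2×2 = 4 → [4, 10, 4]. Given [4, 10, 4] matches, so answer: Yes

Yes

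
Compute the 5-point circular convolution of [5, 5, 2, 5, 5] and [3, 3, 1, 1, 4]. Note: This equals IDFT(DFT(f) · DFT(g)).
Either evaluate y[k] = Σ_j f[j]·g[(k-j) mod 5] directly, or use IDFT(DFT(f) · DFT(g)). y[0] = 5×3 + 5×4 + 2×1 + 5×1 + 5×3 = 57; y[1] = 5×3 + 5×3 + 2×4 + 5×1 + 5×1 = 48; y[2] = 5×1 + 5×3 + 2×3 + 5×4 + 5×1 = 51; y[3] = 5×1 + 5×1 + 2×3 + 5×3 + 5×4 = 51; y[4] = 5×4 + 5×1 + 2×1 + 5×3 + 5×3 = 57. Result: [57, 48, 51, 51, 57]

[57, 48, 51, 51, 57]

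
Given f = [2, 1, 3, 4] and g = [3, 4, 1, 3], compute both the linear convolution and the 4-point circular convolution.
Linear: y_lin[0] = 2×3 = 6; y_lin[1] = 2×4 + 1×3 = 11; y_lin[2] = 2×1 + 1×4 + 3×3 = 15; y_lin[3] = 2×3 + 1×1 + 3×4 + 4×3 = 31; y_lin[4] = 1×3 + 3×1 + 4×4 = 22; y_lin[5] = 3×3 + 4×1 = 13; y_lin[6] = 4×3 = 12 → [6, 11, 15, 31, 22, 13, 12]. Circular (length 4): y[0] = 2×3 + 1×3 + 3×1 + 4×4 = 28; y[1] = 2×4 + 1×3 + 3×3 + 4×1 = 24; y[2] = 2×1 + 1×4 + 3×3 + 4×3 = 27; y[3] = 2×3 + 1×1 + 3×4 + 4×3 = 31 → [28, 24, 27, 31]

Linear: [6, 11, 15, 31, 22, 13, 12], Circular: [28, 24, 27, 31]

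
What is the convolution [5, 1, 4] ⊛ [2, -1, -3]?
y[0] = 5×2 = 10; y[1] = 5×-1 + 1×2 = -3; y[2] = 5×-3 + 1×-1 + 4×2 = -8; y[3] = 1×-3 + 4×-1 = -7; y[4] = 4×-3 = -12

[10, -3, -8, -7, -12]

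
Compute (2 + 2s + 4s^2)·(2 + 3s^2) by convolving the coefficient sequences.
Ascending coefficients: a = [2, 2, 4], b = [2, 0, 3]. c[0] = 2×2 = 4; c[1] = 2×0 + 2×2 = 4; c[2] = 2×3 + 2×0 + 4×2 = 14; c[3] = 2×3 + 4×0 = 6; c[4] = 4×3 = 12. Result coefficients: [4, 4, 14, 6, 12] → 4 + 4s + 14s^2 + 6s^3 + 12s^4

4 + 4s + 14s^2 + 6s^3 + 12s^4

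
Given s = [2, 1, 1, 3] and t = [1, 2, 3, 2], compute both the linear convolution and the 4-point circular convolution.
Linear: y_lin[0] = 2×1 = 2; y_lin[1] = 2×2 + 1×1 = 5; y_lin[2] = 2×3 + 1×2 + 1×1 = 9; y_lin[3] = 2×2 + 1×3 + 1×2 + 3×1 = 12; y_lin[4] = 1×2 + 1×3 + 3×2 = 11; y_lin[5] = 1×2 + 3×3 = 11; y_lin[6] = 3×2 = 6 → [2, 5, 9, 12, 11, 11, 6]. Circular (length 4): y[0] = 2×1 + 1×2 + 1×3 + 3×2 = 13; y[1] = 2×2 + 1×1 + 1×2 + 3×3 = 16; y[2] = 2×3 + 1×2 + 1×1 + 3×2 = 15; y[3] = 2×2 + 1×3 + 1×2 + 3×1 = 12 → [13, 16, 15, 12]

Linear: [2, 5, 9, 12, 11, 11, 6], Circular: [13, 16, 15, 12]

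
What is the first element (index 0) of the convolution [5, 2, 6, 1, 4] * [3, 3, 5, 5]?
Use y[k] = Σ_i a[i]·b[k-i] at k=0. y[0] = 5×3 = 15

15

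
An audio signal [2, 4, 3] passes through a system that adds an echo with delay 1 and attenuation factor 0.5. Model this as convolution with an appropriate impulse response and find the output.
Direct-path + delayed-attenuated-path model → impulse response h = [1, 0.5] (1 at lag 0, 0.5 at lag 1). Output y[n] = x[n] + 0.5·x[n - 1] (with x[n] = 0 outside 0..2): y[0] = 2 + 0.5×0 = 2; y[1] = 4 + 0.5×2 = 5.0; y[2] = 3 + 0.5×4 = 5.0; y[3] = 0 + 0.5×3 = 1.5. So y = [2, 5.0, 5.0, 1.5]

[2, 5.0, 5.0, 1.5]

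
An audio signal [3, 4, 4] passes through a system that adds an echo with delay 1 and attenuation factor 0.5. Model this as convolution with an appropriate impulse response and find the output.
Direct-path + delayed-attenuated-path model → impulse response h = [1, 0.5] (1 at lag 0, 0.5 at lag 1). Output y[n] = x[n] + 0.5·x[n - 1] (with x[n] = 0 outside 0..2): y[0] = 3 + 0.5×0 = 3; y[1] = 4 + 0.5×3 = 5.5; y[2] = 4 + 0.5×4 = 6.0; y[3] = 0 + 0.5×4 = 2.0. So y = [3, 5.5, 6.0, 2.0]

[3, 5.5, 6.0, 2.0]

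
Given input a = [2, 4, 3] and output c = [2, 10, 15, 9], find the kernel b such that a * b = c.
Output length 4 = len(a) + len(b) - 1 ⇒ len(b) = 2. Solve b forward using b[k] = (c[k] - Σ_{i≥1} a[i]·b[k-i]) / a[0]: b[0] = c[0] / a[0] = 2 / 2 = 1; b[1] = (c[1] - 4×1) / a[0] = (10 - 4×1) / 2 = 3. So b = [1, 3]. Forward-check [2, 4, 3] * [1, 3]: c[0] = 2×1 = 2; c[1] = 2×3 + 4×1 = 10; c[2] = 4×3 + 3×1 = 15; c[3] = 3×3 = 9 → [2, 10, 15, 9] ✓

[1, 3]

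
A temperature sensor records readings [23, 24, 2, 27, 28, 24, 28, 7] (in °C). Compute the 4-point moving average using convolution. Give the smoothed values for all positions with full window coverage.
4-point moving average kernel = [1, 1, 1, 1]. Apply in 'valid' mode (full window coverage): avg[0] = (23 + 24 + 2 + 27) / 4 = 19.0; avg[1] = (24 + 2 + 27 + 28) / 4 = 20.25; avg[2] = (2 + 27 + 28 + 24) / 4 = 20.25; avg[3] = (27 + 28 + 24 + 28) / 4 = 26.75; avg[4] = (28 + 24 + 28 + 7) / 4 = 21.75. Smoothed values: [19.0, 20.25, 20.25, 26.75, 21.75]

[19.0, 20.25, 20.25, 26.75, 21.75]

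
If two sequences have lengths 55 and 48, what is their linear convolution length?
Linear/full convolution length: m + n - 1 = 55 + 48 - 1 = 102

102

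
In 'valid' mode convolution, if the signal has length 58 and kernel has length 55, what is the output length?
'Valid' mode counts only positions where the kernel fully overlaps the signal: m - n + 1 = 58 - 55 + 1 = 4

4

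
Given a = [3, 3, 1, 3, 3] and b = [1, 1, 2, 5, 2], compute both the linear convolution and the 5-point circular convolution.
Linear: y_lin[0] = 3×1 = 3; y_lin[1] = 3×1 + 3×1 = 6; y_lin[2] = 3×2 + 3×1 + 1×1 = 10; y_lin[3] = 3×5 + 3×2 + 1×1 + 3×1 = 25; y_lin[4] = 3×2 + 3×5 + 1×2 + 3×1 + 3×1 = 29; y_lin[5] = 3×2 + 1×5 + 3×2 + 3×1 = 20; y_lin[6] = 1×2 + 3×5 + 3×2 = 23; y_lin[7] = 3×2 + 3×5 = 21; y_lin[8] = 3×2 = 6 → [3, 6, 10, 25, 29, 20, 23, 21, 6]. Circular (length 5): y[0] = 3×1 + 3×2 + 1×5 + 3×2 + 3×1 = 23; y[1] = 3×1 + 3×1 + 1×2 + 3×5 + 3×2 = 29; y[2] = 3×2 + 3×1 + 1×1 + 3×2 + 3×5 = 31; y[3] = 3×5 + 3×2 + 1×1 + 3×1 + 3×2 = 31; y[4] = 3×2 + 3×5 + 1×2 + 3×1 + 3×1 = 29 → [23, 29, 31, 31, 29]

Linear: [3, 6, 10, 25, 29, 20, 23, 21, 6], Circular: [23, 29, 31, 31, 29]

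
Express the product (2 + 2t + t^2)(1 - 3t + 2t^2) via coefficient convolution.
Ascending coefficients: a = [2, 2, 1], b = [1, -3, 2]. c[0] = 2×1 = 2; c[1] = 2×-3 + 2×1 = -4; c[2] = 2×2 + 2×-3 + 1×1 = -1; c[3] = 2×2 + 1×-3 = 1; c[4] = 1×2 = 2. Result coefficients: [2, -4, -1, 1, 2] → 2 - 4t - t^2 + t^3 + 2t^4

2 - 4t - t^2 + t^3 + 2t^4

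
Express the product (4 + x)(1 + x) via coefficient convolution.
Ascending coefficients: a = [4, 1], b = [1, 1]. c[0] = 4×1 = 4; c[1] = 4×1 + 1×1 = 5; c[2] = 1×1 = 1. Result coefficients: [4, 5, 1] → 4 + 5x + x^2

4 + 5x + x^2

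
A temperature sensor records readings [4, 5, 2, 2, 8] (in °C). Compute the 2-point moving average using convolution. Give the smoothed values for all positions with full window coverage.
2-point moving average kernel = [1, 1]. Apply in 'valid' mode (full window coverage): avg[0] = (4 + 5) / 2 = 4.5; avg[1] = (5 + 2) / 2 = 3.5; avg[2] = (2 + 2) / 2 = 2.0; avg[3] = (2 + 8) / 2 = 5.0. Smoothed values: [4.5, 3.5, 2.0, 5.0]

[4.5, 3.5, 2.0, 5.0]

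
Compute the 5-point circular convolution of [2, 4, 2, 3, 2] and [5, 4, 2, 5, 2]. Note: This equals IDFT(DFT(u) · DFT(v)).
Either evaluate y[k] = Σ_j u[j]·v[(k-j) mod 5] directly, or use IDFT(DFT(u) · DFT(v)). y[0] = 2×5 + 4×2 + 2×5 + 3×2 + 2×4 = 42; y[1] = 2×4 + 4×5 + 2×2 + 3×5 + 2×2 = 51; y[2] = 2×2 + 4×4 + 2×5 + 3×2 + 2×5 = 46; y[3] = 2×5 + 4×2 + 2×4 + 3×5 + 2×2 = 45; y[4] = 2×2 + 4×5 + 2×2 + 3×4 + 2×5 = 50. Result: [42, 51, 46, 45, 50]

[42, 51, 46, 45, 50]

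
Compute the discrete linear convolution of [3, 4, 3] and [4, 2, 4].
y[0] = 3×4 = 12; y[1] = 3×2 + 4×4 = 22; y[2] = 3×4 + 4×2 + 3×4 = 32; y[3] = 4×4 + 3×2 = 22; y[4] = 3×4 = 12

[12, 22, 32, 22, 12]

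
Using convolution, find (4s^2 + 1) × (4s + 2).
Ascending coefficients: a = [1, 0, 4], b = [2, 4]. c[0] = 1×2 = 2; c[1] = 1×4 + 0×2 = 4; c[2] = 0×4 + 4×2 = 8; c[3] = 4×4 = 16. Result coefficients: [2, 4, 8, 16] → 16s^3 + 8s^2 + 4s + 2

16s^3 + 8s^2 + 4s + 2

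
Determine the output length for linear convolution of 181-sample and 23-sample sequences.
Linear/full convolution length: m + n - 1 = 181 + 23 - 1 = 203

203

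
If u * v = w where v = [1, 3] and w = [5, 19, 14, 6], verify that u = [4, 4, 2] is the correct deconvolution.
Forward-compute [4, 4, 2] * [1, 3]: w[0] = 4×1 = 4; w[1] = 4×3 + 4×1 = 16; w[2] = 4×3 + 2×1 = 14; w[3] = 2×3 = 6 → [4, 16, 14, 6]. Does not match given w = [5, 19, 14, 6].

Not verified. [4, 4, 2] * [1, 3] = [4, 16, 14, 6], which differs from [5, 19, 14, 6] at index 0.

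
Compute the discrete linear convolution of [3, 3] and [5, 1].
y[0] = 3×5 = 15; y[1] = 3×1 + 3×5 = 18; y[2] = 3×1 = 3

[15, 18, 3]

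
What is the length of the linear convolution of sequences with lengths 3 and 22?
Linear/full convolution length: m + n - 1 = 3 + 22 - 1 = 24

24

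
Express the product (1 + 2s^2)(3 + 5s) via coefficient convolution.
Ascending coefficients: a = [1, 0, 2], b = [3, 5]. c[0] = 1×3 = 3; c[1] = 1×5 + 0×3 = 5; c[2] = 0×5 + 2×3 = 6; c[3] = 2×5 = 10. Result coefficients: [3, 5, 6, 10] → 3 + 5s + 6s^2 + 10s^3

3 + 5s + 6s^2 + 10s^3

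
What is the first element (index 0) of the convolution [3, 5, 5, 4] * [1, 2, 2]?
Use y[k] = Σ_i a[i]·b[k-i] at k=0. y[0] = 3×1 = 3

3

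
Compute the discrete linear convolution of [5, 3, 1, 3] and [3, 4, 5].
y[0] = 5×3 = 15; y[1] = 5×4 + 3×3 = 29; y[2] = 5×5 + 3×4 + 1×3 = 40; y[3] = 3×5 + 1×4 + 3×3 = 28; y[4] = 1×5 + 3×4 = 17; y[5] = 3×5 = 15

[15, 29, 40, 28, 17, 15]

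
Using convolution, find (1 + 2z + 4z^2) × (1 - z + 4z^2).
Ascending coefficients: a = [1, 2, 4], b = [1, -1, 4]. c[0] = 1×1 = 1; c[1] = 1×-1 + 2×1 = 1; c[2] = 1×4 + 2×-1 + 4×1 = 6; c[3] = 2×4 + 4×-1 = 4; c[4] = 4×4 = 16. Result coefficients: [1, 1, 6, 4, 16] → 1 + z + 6z^2 + 4z^3 + 16z^4

1 + z + 6z^2 + 4z^3 + 16z^4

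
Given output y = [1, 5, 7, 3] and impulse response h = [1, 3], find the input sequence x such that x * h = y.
Deconvolve y=[1, 5, 7, 3] by h=[1, 3]. Since h[0]=1, solve forward: x[0] = y[0] / 1 = 1; x[1] = (y[1] - 1×3) / 1 = 2; x[2] = (y[2] - 2×3) / 1 = 1. So x = [1, 2, 1]. Check by forward convolution: y[0] = 1×1 = 1; y[1] = 1×3 + 2×1 = 5; y[2] = 2×3 + 1×1 = 7; y[3] = 1×3 = 3

[1, 2, 1]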